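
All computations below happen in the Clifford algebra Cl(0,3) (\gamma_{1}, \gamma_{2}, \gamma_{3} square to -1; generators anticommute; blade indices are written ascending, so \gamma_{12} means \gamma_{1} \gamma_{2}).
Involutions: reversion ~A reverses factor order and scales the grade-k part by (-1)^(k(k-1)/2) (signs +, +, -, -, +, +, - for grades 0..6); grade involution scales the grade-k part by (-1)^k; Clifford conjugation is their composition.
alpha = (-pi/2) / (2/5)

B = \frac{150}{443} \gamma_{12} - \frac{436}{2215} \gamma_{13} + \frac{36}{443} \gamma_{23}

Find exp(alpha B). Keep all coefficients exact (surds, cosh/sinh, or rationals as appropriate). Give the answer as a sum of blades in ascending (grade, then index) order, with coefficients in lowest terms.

B^2 term by term: the squares give (\frac{150}{443})^2*(\gamma_{12})^2 + (-\frac{436}{2215})^2*(\gamma_{13})^2 + (\frac{36}{443})^2*(\gamma_{23})^2 = \frac{22500}{196249}*(-1) + \frac{190096}{4906225}*(-1) + \frac{1296}{196249}*(-1) = -\frac{4}{25} (each basis 2-blade squares to minus the product of its generators' squares); cross terms between blades sharing an index anticommute and cancel. So B^2 = -\frac{4}{25}.
B^2 = -\frac{4}{25} — circular case — the even/odd split gives cos and sin: l = \frac{2}{5}, alpha*l = - \frac{\pi}{2}, so exp(alpha B) = cos(- \frac{\pi}{2}) + (sin(- \frac{\pi}{2})/(\frac{2}{5}))*B = 0 + (- \frac{5}{2})*B.
Answer: - \frac{375}{443} \gamma_{12} + \frac{218}{443} \gamma_{13} - \frac{90}{443} \gamma_{23}


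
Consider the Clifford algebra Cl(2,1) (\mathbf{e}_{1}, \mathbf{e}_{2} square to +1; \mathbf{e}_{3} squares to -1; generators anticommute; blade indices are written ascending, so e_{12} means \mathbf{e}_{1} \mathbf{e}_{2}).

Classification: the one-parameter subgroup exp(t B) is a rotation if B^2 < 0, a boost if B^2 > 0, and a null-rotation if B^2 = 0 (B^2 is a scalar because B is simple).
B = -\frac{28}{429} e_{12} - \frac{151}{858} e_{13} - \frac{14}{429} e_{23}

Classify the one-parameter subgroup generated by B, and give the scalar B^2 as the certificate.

B^2 term by term: the squares give (-\frac{28}{429})^2*(e_{12})^2 + (-\frac{151}{858})^2*(e_{13})^2 + (-\frac{14}{429})^2*(e_{23})^2 = \frac{784}{184041}*(-1) + \frac{22801}{736164}*(+1) + \frac{196}{184041}*(+1) = \frac{1}{36} (each basis 2-blade squares to minus the product of its generators' squares); cross terms between blades sharing an index anticommute and cancel. So B^2 = \frac{1}{36}.
Answer: boost, certificate B^2 = \frac{1}{36}. Check the certificate: B^2 = \frac{1}{36}, and that sign is decisive whatever form B takes.


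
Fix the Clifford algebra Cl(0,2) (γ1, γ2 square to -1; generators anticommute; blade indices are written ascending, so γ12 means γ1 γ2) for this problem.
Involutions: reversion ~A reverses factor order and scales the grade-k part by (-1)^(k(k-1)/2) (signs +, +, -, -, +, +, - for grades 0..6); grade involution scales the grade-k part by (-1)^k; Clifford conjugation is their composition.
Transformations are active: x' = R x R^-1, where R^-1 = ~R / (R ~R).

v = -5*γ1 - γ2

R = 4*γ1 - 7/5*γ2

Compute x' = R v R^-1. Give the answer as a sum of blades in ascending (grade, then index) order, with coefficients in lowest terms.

~R = 4*γ1 - 7/5*γ2, and R ~R = -449/25, so R^-1 = ~R / (-449/25).
R v = 93/5 - 11*γ12
Answer: -1475/449*γ1 + 1751/449*γ2


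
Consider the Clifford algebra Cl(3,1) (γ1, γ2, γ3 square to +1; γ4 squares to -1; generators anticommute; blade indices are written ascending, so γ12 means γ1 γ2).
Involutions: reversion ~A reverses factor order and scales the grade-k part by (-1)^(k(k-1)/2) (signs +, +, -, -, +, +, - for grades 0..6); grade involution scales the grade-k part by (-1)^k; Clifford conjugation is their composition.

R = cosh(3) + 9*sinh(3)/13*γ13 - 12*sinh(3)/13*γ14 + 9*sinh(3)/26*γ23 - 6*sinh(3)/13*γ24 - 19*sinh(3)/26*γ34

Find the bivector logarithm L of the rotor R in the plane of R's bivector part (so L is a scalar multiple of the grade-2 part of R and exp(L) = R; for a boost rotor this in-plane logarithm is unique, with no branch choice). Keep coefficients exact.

The scalar part of R is cosh(3), which fixes the rapidity magnitude through cosh (cosh is even, so it cannot fix the sign — the bivector part carries that); dividing the bivector part by sinh of the rapidity gives the plane, and L = rapidity * plane, where the joint sign ambiguity of (rapidity, plane) cancels in the product.
Concretely: cosh(rapidity) = cosh(3) gives rapidity = ±3, and since rapidity/sinh(rapidity) is even the sign is immaterial: L = (rapidity/sinh(rapidity)) * <R>_2 = (3/sinh(3)) * <R>_2.
Answer: 27/13*γ13 - 36/13*γ14 + 27/26*γ23 - 18/13*γ24 - 57/26*γ34


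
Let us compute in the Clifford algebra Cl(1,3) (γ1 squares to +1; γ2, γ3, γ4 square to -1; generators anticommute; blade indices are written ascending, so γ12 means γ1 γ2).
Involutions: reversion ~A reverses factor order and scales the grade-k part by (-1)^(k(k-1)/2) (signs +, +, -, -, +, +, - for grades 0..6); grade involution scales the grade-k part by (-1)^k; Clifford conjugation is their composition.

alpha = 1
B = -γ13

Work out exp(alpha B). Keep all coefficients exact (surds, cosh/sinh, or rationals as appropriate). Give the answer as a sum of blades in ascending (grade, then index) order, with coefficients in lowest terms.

B^2 = (-1)^2*(γ13)^2 = 1*(+1) = 1 (a basis 2-blade squares to minus the product of its generators' squares).
B^2 = 1 — since the square is positive, the closed form is hyperbolic: l = 1, alpha*l = 1, so exp(alpha B) = cosh(1) + (sinh(1)/1)*B = cosh(1) + (sinh(1))*B.
Answer: cosh(1) - sinh(1)*γ13


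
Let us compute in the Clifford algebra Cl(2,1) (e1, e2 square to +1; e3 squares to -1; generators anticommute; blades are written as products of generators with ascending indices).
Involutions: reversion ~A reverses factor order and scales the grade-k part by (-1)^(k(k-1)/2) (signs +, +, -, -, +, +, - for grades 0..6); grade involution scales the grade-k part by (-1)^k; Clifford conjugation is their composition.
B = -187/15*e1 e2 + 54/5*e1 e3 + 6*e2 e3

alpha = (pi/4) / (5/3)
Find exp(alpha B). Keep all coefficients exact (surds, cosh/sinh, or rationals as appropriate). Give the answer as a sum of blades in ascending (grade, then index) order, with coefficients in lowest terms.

B^2 term by term: the squares give (-187/15)^2*(e1 e2)^2 + (54/5)^2*(e1 e3)^2 + (6)^2*(e2 e3)^2 = 34969/225*(-1) + 2916/25*(+1) + 36*(+1) = -25/9 (each basis 2-blade squares to minus the product of its generators' squares); cross terms between blades sharing an index anticommute and cancel. So B^2 = -25/9.
B^2 = -25/9 — circular case — the even/odd split gives cos and sin: l = 5/3, alpha*l = pi/4, so exp(alpha B) = cos(pi/4) + (sin(pi/4)/(5/3))*B = sqrt(2)/2 + (3*sqrt(2)/10)*B.
Answer: sqrt(2)/2 - 187*sqrt(2)/50*e1 e2 + 81*sqrt(2)/25*e1 e3 + 9*sqrt(2)/5*e2 e3


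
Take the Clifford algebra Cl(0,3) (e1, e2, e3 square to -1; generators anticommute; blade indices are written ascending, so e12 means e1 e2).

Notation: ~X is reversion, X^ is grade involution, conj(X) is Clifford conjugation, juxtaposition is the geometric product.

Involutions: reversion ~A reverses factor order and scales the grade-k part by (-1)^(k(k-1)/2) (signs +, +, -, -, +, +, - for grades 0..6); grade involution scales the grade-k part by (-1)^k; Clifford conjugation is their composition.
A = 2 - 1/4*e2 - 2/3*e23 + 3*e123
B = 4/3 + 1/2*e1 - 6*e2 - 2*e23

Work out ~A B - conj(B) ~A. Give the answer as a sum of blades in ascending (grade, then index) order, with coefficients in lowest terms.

first term: 5/2 - 5*e1 - 37/3*e2 - 9/2*e3 + 1/8*e12 + 18*e13 - 29/18*e23 - 11/3*e123
second term: 17/6 + 5*e1 + 35/3*e2 - 9/2*e3 + 1/8*e12 - 18*e13 + 61/18*e23 - 13/3*e123
Answer: -1/3 - 10*e1 - 24*e2 + 36*e13 - 5*e23 + 2/3*e123


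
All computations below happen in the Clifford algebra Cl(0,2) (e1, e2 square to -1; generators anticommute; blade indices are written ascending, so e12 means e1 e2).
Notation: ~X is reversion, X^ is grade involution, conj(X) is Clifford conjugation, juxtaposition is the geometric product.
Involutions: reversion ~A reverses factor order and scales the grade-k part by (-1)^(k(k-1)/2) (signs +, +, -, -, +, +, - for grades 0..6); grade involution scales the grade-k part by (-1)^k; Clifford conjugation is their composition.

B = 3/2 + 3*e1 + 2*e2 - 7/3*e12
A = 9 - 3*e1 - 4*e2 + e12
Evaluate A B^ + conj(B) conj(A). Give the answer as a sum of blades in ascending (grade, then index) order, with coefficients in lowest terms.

first term: -7/6 - 121/6*e1 - 34*e2 - 51/2*e12
second term: 197/6 - 179/6*e1 - 8*e2 + 27/2*e12
Answer: 95/3 - 50*e1 - 42*e2 - 12*e12


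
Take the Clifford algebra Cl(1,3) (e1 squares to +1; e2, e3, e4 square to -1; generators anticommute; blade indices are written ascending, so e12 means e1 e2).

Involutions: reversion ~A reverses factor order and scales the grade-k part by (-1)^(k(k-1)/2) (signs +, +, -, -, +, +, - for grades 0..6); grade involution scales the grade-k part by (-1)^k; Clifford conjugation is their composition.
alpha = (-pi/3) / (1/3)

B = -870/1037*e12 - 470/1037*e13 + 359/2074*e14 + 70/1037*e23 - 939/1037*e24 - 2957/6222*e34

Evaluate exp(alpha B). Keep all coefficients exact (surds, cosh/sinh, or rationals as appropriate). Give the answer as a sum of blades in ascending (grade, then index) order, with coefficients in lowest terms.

B^2 term by term: the squares give (-870/1037)^2*(e12)^2 + (-470/1037)^2*(e13)^2 + (359/2074)^2*(e14)^2 + (70/1037)^2*(e23)^2 + (-939/1037)^2*(e24)^2 + (-2957/6222)^2*(e34)^2 = 756900/1075369*(+1) + 220900/1075369*(+1) + 128881/4301476*(+1) + 4900/1075369*(-1) + 881721/1075369*(-1) + 8743849/38713284*(-1) = -1/9 (each basis 2-blade squares to minus the product of its generators' squares); cross terms between blades sharing an index anticommute and cancel; the commuting (index-disjoint) pairs give grade-4 terms 2*c*c'*(blade product), which cancel blade by blade — e1234: 857530/1075369 - 882660/1075369 + 25130/1075369 = 0 — confirming B is simple. So B^2 = -1/9.
B^2 = -1/9 — since the square is negative, the closed form is circular: l = 1/3, alpha*l = -pi/3, so exp(alpha B) = cos(-pi/3) + (sin(-pi/3)/(1/3))*B = 1/2 + (-3*sqrt(3)/2)*B.
Answer: 1/2 + 1305*sqrt(3)/1037*e12 + 705*sqrt(3)/1037*e13 - 1077*sqrt(3)/4148*e14 - 105*sqrt(3)/1037*e23 + 2817*sqrt(3)/2074*e24 + 2957*sqrt(3)/4148*e34


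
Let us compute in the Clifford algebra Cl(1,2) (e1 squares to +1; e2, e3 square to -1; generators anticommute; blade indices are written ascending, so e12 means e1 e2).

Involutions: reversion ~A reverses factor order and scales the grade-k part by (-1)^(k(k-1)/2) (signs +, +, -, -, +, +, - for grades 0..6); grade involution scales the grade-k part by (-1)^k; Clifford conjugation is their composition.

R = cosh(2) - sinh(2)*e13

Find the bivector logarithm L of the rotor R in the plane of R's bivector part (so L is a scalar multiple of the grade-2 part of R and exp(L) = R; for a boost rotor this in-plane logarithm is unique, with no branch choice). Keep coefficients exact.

The scalar part of R is cosh(2), which determines |rapidity| via cosh; the sign lives in the bivector part, and pairing them (bivector part over sinh of the rapidity = the plane) gives the unique in-plane L = rapidity * plane.
Concretely: cosh(rapidity) = cosh(2) gives rapidity = ±2, and since rapidity/sinh(rapidity) is even the sign is immaterial: L = (rapidity/sinh(rapidity)) * <R>_2 = (2/sinh(2)) * <R>_2.
Answer: -2*e13


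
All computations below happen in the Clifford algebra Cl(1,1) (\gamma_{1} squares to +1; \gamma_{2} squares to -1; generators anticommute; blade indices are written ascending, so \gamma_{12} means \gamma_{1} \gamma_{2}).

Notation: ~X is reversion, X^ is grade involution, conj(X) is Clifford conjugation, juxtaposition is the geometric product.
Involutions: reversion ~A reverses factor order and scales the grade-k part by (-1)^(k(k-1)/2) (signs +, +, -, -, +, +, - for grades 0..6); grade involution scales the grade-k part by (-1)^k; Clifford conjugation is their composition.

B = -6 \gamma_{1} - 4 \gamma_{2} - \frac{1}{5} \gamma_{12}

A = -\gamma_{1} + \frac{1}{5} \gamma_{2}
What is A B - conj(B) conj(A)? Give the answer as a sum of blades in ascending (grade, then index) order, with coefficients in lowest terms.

first term: \frac{34}{5} - \frac{1}{25} \gamma_{1} + \frac{1}{5} \gamma_{2} + \frac{26}{5} \gamma_{12}
second term: \frac{34}{5} + \frac{1}{25} \gamma_{1} - \frac{1}{5} \gamma_{2} - \frac{26}{5} \gamma_{12}
Answer: -\frac{2}{25} \gamma_{1} + \frac{2}{5} \gamma_{2} + \frac{52}{5} \gamma_{12}


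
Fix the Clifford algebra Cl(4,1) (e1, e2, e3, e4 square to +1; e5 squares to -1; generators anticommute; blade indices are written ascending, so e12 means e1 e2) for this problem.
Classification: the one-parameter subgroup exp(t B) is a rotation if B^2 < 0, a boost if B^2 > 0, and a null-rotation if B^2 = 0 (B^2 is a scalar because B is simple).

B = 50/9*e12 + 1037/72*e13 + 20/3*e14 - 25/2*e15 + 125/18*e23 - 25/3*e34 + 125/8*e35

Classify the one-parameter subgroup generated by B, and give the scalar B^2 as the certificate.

B^2 term by term: the squares give (50/9)^2*(e12)^2 + (1037/72)^2*(e13)^2 + (20/3)^2*(e14)^2 + (-25/2)^2*(e15)^2 + (125/18)^2*(e23)^2 + (-25/3)^2*(e34)^2 + (125/8)^2*(e35)^2 = 2500/81*(-1) + 1075369/5184*(-1) + 400/9*(-1) + 625/4*(+1) + 15625/324*(-1) + 625/9*(-1) + 15625/64*(+1) = -1/36 (each basis 2-blade squares to minus the product of its generators' squares); cross terms between blades sharing an index anticommute and cancel; the commuting (index-disjoint) pairs give grade-4 terms 2*c*c'*(blade product), which cancel blade by blade — e1234: -2500/27 + 2500/27 = 0; e1235: 3125/18 - 3125/18 = 0; e1345: -625/3 + 625/3 = 0 — confirming B is simple. So B^2 = -1/36.
Answer: rotation, certificate B^2 = -1/36. Key observation: B^2 = -1/36 is a conjugation invariant, so its sign decides the class regardless of the surface form of B.


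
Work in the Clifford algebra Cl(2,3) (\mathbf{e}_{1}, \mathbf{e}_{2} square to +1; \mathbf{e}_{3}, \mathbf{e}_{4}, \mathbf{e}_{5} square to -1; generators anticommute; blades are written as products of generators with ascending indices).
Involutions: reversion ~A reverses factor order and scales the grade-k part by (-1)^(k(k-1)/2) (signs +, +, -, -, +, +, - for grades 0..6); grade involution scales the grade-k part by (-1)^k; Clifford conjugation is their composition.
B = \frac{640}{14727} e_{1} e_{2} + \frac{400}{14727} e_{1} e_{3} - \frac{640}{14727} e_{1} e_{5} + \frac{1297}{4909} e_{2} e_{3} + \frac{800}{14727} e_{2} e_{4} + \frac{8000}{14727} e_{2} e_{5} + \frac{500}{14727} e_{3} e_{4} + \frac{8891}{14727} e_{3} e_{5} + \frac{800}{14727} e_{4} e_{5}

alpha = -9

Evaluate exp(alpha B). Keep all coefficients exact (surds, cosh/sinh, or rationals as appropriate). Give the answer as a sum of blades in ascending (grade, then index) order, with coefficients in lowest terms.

B^2 term by term: the squares give (\frac{640}{14727})^2*(e_{1} e_{2})^2 + (\frac{400}{14727})^2*(e_{1} e_{3})^2 + (-\frac{640}{14727})^2*(e_{1} e_{5})^2 + (\frac{1297}{4909})^2*(e_{2} e_{3})^2 + (\frac{800}{14727})^2*(e_{2} e_{4})^2 + (\frac{8000}{14727})^2*(e_{2} e_{5})^2 + (\frac{500}{14727})^2*(e_{3} e_{4})^2 + (\frac{8891}{14727})^2*(e_{3} e_{5})^2 + (\frac{800}{14727})^2*(e_{4} e_{5})^2 = \frac{409600}{216884529}*(-1) + \frac{160000}{216884529}*(+1) + \frac{409600}{216884529}*(+1) + \frac{1682209}{24098281}*(+1) + \frac{640000}{216884529}*(+1) + \frac{64000000}{216884529}*(+1) + \frac{250000}{216884529}*(-1) + \frac{79049881}{216884529}*(-1) + \frac{640000}{216884529}*(-1) = 0 (each basis 2-blade squares to minus the product of its generators' squares); cross terms between blades sharing an index anticommute and cancel; the commuting (index-disjoint) pairs give grade-4 terms 2*c*c'*(blade product), which cancel blade by blade — e_{1} e_{2} e_{3} e_{4}: \frac{640000}{216884529} - \frac{640000}{216884529} = 0; e_{1} e_{2} e_{3} e_{5}: \frac{11380480}{216884529} - \frac{6400000}{216884529} - \frac{1660160}{72294843} = 0; e_{1} e_{2} e_{4} e_{5}: \frac{1024000}{216884529} - \frac{1024000}{216884529} = 0; e_{1} e_{3} e_{4} e_{5}: \frac{640000}{216884529} - \frac{640000}{216884529} = 0; e_{2} e_{3} e_{4} e_{5}: \frac{2075200}{72294843} - \frac{14225600}{216884529} + \frac{8000000}{216884529} = 0 — confirming B is simple. So B^2 = 0.
B^2 = 0, and the exponential is exactly linear here: exp(alpha B) = 1 + alpha B (parabolic case).
Answer: 1 - \frac{1920}{4909} e_{1} e_{2} - \frac{1200}{4909} e_{1} e_{3} + \frac{1920}{4909} e_{1} e_{5} - \frac{11673}{4909} e_{2} e_{3} - \frac{2400}{4909} e_{2} e_{4} - \frac{24000}{4909} e_{2} e_{5} - \frac{1500}{4909} e_{3} e_{4} - \frac{26673}{4909} e_{3} e_{5} - \frac{2400}{4909} e_{4} e_{5}


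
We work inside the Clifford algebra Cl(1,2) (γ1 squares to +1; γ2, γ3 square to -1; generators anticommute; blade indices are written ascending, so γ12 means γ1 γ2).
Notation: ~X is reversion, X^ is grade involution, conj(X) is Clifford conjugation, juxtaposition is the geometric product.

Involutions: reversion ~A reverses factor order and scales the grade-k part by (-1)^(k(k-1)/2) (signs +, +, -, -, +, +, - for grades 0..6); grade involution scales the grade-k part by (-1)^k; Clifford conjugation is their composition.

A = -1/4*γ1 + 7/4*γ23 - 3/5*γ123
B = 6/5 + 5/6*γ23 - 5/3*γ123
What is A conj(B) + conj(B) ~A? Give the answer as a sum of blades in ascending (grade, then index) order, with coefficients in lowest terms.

first term: 11/24 + 127/60*γ1 + 151/60*γ23 - 307/600*γ123
second term: -11/24 - 163/60*γ1 - 101/60*γ23 + 557/600*γ123
Answer: -3/5*γ1 + 5/6*γ23 + 5/12*γ123


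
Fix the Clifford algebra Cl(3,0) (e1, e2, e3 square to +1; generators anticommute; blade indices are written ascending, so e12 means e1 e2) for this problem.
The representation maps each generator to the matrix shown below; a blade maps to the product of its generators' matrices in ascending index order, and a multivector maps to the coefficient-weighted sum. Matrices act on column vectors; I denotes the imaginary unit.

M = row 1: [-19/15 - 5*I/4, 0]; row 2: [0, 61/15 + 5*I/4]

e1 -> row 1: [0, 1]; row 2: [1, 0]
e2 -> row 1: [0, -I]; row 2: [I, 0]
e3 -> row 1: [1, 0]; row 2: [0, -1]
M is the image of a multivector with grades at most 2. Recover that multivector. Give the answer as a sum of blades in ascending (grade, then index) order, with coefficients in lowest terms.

Method: 1, rho(e1), rho(e2), rho(e3) form a trace-orthogonal basis of the 2x2 complex matrices (tr(X Y) = 2 if X = Y, else 0), so M = m0*1 + m1*rho(e1) + m2*rho(e2) + m3*rho(e3) with m0 = tr(M)/2 = 7/5, m1 = tr(M rho(e1))/2 = 0, m2 = tr(M rho(e2))/2 = 0, m3 = tr(M rho(e3))/2 = -8/3 - 5*I/4.
Multiplying table entries, the bivector images are rho(e12) = I*rho(e3), rho(e13) = -I*rho(e2), rho(e23) = I*rho(e1); with real blade coefficients the real parts of m0..m3 are the coefficients of 1, e1, e2, e3 and the imaginary parts give the bivectors (e23: Im m1, e13: -Im m2, e12: Im m3).
Answer: 7/5 - 8/3*e3 - 5/4*e12


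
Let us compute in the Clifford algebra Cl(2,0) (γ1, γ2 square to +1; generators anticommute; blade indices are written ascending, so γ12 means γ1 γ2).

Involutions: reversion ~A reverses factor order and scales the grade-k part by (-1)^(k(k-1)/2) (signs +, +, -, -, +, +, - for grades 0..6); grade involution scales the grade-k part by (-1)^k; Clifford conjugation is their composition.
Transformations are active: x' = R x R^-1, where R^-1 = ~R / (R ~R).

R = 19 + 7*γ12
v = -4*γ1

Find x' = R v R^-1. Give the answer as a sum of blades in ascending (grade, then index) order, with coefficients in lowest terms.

~R = 19 - 7*γ12, and R ~R = 410, so R^-1 = ~R / (410).
R v = -76*γ1 + 28*γ2
Answer: -624/205*γ1 + 532/205*γ2


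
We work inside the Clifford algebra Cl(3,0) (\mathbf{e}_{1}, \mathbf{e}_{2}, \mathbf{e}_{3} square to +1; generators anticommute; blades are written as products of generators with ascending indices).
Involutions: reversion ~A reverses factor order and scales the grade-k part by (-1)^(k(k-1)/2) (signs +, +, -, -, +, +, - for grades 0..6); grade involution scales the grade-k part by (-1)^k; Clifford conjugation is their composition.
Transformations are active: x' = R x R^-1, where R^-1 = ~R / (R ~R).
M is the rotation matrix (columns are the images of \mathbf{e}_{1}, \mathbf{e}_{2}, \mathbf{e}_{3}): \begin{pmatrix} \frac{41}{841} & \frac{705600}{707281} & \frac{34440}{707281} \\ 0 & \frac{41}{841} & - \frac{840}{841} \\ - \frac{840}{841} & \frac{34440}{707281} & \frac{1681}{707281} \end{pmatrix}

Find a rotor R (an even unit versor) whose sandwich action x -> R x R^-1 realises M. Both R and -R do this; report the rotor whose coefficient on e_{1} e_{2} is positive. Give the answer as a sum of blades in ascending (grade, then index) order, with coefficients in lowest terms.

Method: write R = a + b12*e_{1} e_{2} + b13*e_{1} e_{3} + b23*e_{2} e_{3} with a^2 + b12^2 + b13^2 + b23^2 = 1 (so R^-1 = ~R). Expanding the columns R e_j ~R gives tr M = 4a^2 - 1 and, from the antisymmetric part, M21 - M12 = -4a*b12, M13 - M31 = 4a*b13, M32 - M23 = -4a*b23.
Here tr M = \frac{70643}{707281}, so a^2 = (1 + tr M)/4 = \frac{194481}{707281} and a = ±\frac{441}{841}. Taking a = \frac{441}{841}: M21 - M12 = -\frac{705600}{707281}, M13 - M31 = \frac{740880}{707281}, M32 - M23 = \frac{740880}{707281}, giving b12 = \frac{400}{841}, b13 = \frac{420}{841}, b23 = -\frac{420}{841}, i.e. R = \frac{441}{841} + \frac{400}{841} e_{1} e_{2} + \frac{420}{841} e_{1} e_{3} - \frac{420}{841} e_{2} e_{3}.
Its e_{1} e_{2} coefficient is already positive.
Answer: \frac{441}{841} + \frac{400}{841} e_{1} e_{2} + \frac{420}{841} e_{1} e_{3} - \frac{420}{841} e_{2} e_{3}. Key observation: the double cover Spin(3) -> SO(3) sends R and -R to the same matrix (trace \frac{70643}{707281} here), so the stated sign of the e_{1} e_{2} coefficient is what selects one sheet.


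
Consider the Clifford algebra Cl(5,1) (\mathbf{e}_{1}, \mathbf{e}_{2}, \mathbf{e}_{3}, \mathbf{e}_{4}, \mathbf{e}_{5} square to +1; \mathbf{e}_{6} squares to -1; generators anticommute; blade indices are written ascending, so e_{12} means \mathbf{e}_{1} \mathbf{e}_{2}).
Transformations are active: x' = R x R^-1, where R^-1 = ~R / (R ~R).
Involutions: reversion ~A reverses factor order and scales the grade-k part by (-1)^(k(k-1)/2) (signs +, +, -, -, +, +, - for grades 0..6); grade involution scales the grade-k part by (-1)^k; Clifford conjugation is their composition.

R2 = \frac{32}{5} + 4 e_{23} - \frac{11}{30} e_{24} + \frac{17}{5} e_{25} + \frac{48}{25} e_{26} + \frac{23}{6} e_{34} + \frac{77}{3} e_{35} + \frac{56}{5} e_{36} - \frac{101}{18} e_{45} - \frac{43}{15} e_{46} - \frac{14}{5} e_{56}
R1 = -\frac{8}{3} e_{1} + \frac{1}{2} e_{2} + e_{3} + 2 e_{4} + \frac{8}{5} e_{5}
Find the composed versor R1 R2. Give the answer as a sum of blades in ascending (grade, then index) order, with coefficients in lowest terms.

Distribute over the terms of R1 (each basis-blade product reordered to ascending indices, repeated generators contracted through their squares):
(-\frac{8}{3} e_{1}) R2 = -\frac{256}{15} e_{1} - \frac{32}{3} e_{123} + \frac{44}{45} e_{124} - \frac{136}{15} e_{125} - \frac{128}{25} e_{126} - \frac{92}{9} e_{134} - \frac{616}{9} e_{135} - \frac{448}{15} e_{136} + \frac{404}{27} e_{145} + \frac{344}{45} e_{146} + \frac{112}{15} e_{156}
(\frac{1}{2} e_{2}) R2 = \frac{16}{5} e_{2} + 2 e_{3} - \frac{11}{60} e_{4} + \frac{17}{10} e_{5} + \frac{24}{25} e_{6} + \frac{23}{12} e_{234} + \frac{77}{6} e_{235} + \frac{28}{5} e_{236} - \frac{101}{36} e_{245} - \frac{43}{30} e_{246} - \frac{7}{5} e_{256}
(e_{3}) R2 = -4 e_{2} + \frac{32}{5} e_{3} + \frac{23}{6} e_{4} + \frac{77}{3} e_{5} + \frac{56}{5} e_{6} + \frac{11}{30} e_{234} - \frac{17}{5} e_{235} - \frac{48}{25} e_{236} - \frac{101}{18} e_{345} - \frac{43}{15} e_{346} - \frac{14}{5} e_{356}
(2 e_{4}) R2 = \frac{11}{15} e_{2} - \frac{23}{3} e_{3} + \frac{64}{5} e_{4} - \frac{101}{9} e_{5} - \frac{86}{15} e_{6} + 8 e_{234} - \frac{34}{5} e_{245} - \frac{96}{25} e_{246} - \frac{154}{3} e_{345} - \frac{112}{5} e_{346} - \frac{28}{5} e_{456}
(\frac{8}{5} e_{5}) R2 = -\frac{136}{25} e_{2} - \frac{616}{15} e_{3} + \frac{404}{45} e_{4} + \frac{256}{25} e_{5} - \frac{112}{25} e_{6} + \frac{32}{5} e_{235} - \frac{44}{75} e_{245} - \frac{384}{125} e_{256} + \frac{92}{15} e_{345} - \frac{448}{25} e_{356} + \frac{344}{75} e_{456}
Summing the partial products and collecting blades:
Answer: -\frac{256}{15} e_{1} - \frac{413}{75} e_{2} - \frac{121}{3} e_{3} + \frac{4577}{180} e_{4} + \frac{11873}{450} e_{5} + \frac{146}{75} e_{6} - \frac{32}{3} e_{123} + \frac{44}{45} e_{124} - \frac{136}{15} e_{125} - \frac{128}{25} e_{126} - \frac{92}{9} e_{134} - \frac{616}{9} e_{135} - \frac{448}{15} e_{136} + \frac{404}{27} e_{145} + \frac{344}{45} e_{146} + \frac{112}{15} e_{156} + \frac{617}{60} e_{234} + \frac{95}{6} e_{235} + \frac{92}{25} e_{236} - \frac{9173}{900} e_{245} - \frac{791}{150} e_{246} - \frac{559}{125} e_{256} - \frac{4573}{90} e_{345} - \frac{379}{15} e_{346} - \frac{518}{25} e_{356} - \frac{76}{75} e_{456}


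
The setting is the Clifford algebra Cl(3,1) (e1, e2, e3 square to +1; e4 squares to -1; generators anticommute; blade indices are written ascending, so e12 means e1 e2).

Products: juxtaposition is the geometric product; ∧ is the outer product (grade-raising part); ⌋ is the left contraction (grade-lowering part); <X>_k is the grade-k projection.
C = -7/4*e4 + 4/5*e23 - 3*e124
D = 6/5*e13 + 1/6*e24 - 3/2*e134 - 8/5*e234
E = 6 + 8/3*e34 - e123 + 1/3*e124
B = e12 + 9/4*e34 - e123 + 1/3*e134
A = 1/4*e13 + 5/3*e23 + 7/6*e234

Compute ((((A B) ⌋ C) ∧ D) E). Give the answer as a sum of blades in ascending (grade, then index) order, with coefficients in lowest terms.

step 1: 5/3*e1 + 19/8*e2 - 1/12*e4 - 7/18*e12 - 5/3*e13 - 29/48*e14 + 1/4*e23 + 15/4*e24 + 5/9*e124 - 7/6*e134
step 2: -161/80 - 45/4*e1 - 29/16*e2 + 19/10*e3 - 7/6*e4 - 1/4*e12 + 57/8*e14 - 5*e24
step 3: -483/200*e13 - 161/480*e24 + 87/40*e123 - 15/8*e124 + 259/160*e134 + 871/300*e234 + 681/32*e1234
step 4: 31/20 + 1211/288*e1 + 18283/1800*e2 + 227/32*e3 - 681/32*e4 + 227/4*e12 - 1217/90*e13 - 2803/300*e14 - 413/288*e23 - 63/160*e24 + 23/20*e34 + 161/20*e123 - 109/20*e124 + 4823/480*e134 + 3323/200*e234 + 2043/16*e1234
Answer: 31/20 + 1211/288*e1 + 18283/1800*e2 + 227/32*e3 - 681/32*e4 + 227/4*e12 - 1217/90*e13 - 2803/300*e14 - 413/288*e23 - 63/160*e24 + 23/20*e34 + 161/20*e123 - 109/20*e124 + 4823/480*e134 + 3323/200*e234 + 2043/16*e1234


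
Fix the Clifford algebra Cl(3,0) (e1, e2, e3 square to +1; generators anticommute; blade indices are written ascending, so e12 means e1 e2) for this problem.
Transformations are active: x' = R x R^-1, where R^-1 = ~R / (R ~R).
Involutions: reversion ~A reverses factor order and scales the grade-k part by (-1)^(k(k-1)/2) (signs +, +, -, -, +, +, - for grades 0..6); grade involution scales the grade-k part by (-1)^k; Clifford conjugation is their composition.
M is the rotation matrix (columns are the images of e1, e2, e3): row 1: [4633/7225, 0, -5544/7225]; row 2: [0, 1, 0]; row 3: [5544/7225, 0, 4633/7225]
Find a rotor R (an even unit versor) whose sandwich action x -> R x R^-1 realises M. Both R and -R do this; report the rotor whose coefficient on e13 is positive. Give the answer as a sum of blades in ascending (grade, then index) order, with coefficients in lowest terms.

Method: write R = a + b12*e12 + b13*e13 + b23*e23 with a^2 + b12^2 + b13^2 + b23^2 = 1 (so R^-1 = ~R). Expanding the columns R e_j ~R gives tr M = 4a^2 - 1 and, from the antisymmetric part, M21 - M12 = -4a*b12, M13 - M31 = 4a*b13, M32 - M23 = -4a*b23.
Here tr M = 16491/7225, so a^2 = (1 + tr M)/4 = 5929/7225 and a = ±77/85. Taking a = 77/85: M21 - M12 = 0, M13 - M31 = -11088/7225, M32 - M23 = 0, giving b12 = 0, b13 = -36/85, b23 = 0, i.e. R = 77/85 - 36/85*e13.
Its e13 coefficient is negative, so report the other preimage -R.
Answer: -77/85 + 36/85*e13. Uniqueness: Spin(3) -> SO(3) maps R and -R to the same rotation of trace 16491/7225; fixing the sign of the e13 coefficient removes the ambiguity.


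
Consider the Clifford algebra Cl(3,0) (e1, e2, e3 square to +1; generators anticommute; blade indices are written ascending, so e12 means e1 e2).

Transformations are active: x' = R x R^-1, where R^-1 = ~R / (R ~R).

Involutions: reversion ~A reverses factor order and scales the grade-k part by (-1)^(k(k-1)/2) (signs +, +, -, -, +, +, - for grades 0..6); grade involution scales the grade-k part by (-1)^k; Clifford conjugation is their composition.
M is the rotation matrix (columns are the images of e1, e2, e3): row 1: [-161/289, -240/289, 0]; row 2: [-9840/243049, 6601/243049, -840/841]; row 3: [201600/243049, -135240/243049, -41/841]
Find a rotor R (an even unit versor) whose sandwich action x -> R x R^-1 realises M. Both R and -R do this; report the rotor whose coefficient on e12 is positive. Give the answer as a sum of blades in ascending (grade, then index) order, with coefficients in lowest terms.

Method: write R = a + b12*e12 + b13*e13 + b23*e23 with a^2 + b12^2 + b13^2 + b23^2 = 1 (so R^-1 = ~R). Expanding the columns R e_j ~R gives tr M = 4a^2 - 1 and, from the antisymmetric part, M21 - M12 = -4a*b12, M13 - M31 = 4a*b13, M32 - M23 = -4a*b23.
Here tr M = -140649/243049, so a^2 = (1 + tr M)/4 = 25600/243049 and a = ±160/493. Taking a = 160/493: M21 - M12 = 192000/243049, M13 - M31 = -201600/243049, M32 - M23 = 107520/243049, giving b12 = -300/493, b13 = -315/493, b23 = -168/493, i.e. R = 160/493 - 300/493*e12 - 315/493*e13 - 168/493*e23.
Its e12 coefficient is negative, so report the other preimage -R.
Answer: -160/493 + 300/493*e12 + 315/493*e13 + 168/493*e23. Note: both R and -R realise this M (trace -140649/243049); the covering map identifies them, and the e12-coefficient sign is the tie-breaker.


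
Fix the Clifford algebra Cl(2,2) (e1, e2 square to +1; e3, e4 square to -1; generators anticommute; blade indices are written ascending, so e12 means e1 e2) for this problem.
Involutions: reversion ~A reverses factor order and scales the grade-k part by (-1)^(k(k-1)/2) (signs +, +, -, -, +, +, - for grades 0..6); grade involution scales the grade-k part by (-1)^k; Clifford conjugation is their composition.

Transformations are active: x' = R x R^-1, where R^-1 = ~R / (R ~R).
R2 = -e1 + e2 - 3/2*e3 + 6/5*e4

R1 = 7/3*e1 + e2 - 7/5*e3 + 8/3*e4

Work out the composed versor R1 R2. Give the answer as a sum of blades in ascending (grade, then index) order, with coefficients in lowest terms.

Distribute over the terms of R1 (each basis-blade product reordered to ascending indices, repeated generators contracted through their squares):
(7/3*e1) R2 = -7/3 + 7/3*e12 - 7/2*e13 + 14/5*e14
(e2) R2 = 1 + e12 - 3/2*e23 + 6/5*e24
(-7/5*e3) R2 = -21/10 - 7/5*e13 + 7/5*e23 - 42/25*e34
(8/3*e4) R2 = -16/5 + 8/3*e14 - 8/3*e24 + 4*e34
Summing the partial products and collecting blades:
Answer: -199/30 + 10/3*e12 - 49/10*e13 + 82/15*e14 - 1/10*e23 - 22/15*e24 + 58/25*e34


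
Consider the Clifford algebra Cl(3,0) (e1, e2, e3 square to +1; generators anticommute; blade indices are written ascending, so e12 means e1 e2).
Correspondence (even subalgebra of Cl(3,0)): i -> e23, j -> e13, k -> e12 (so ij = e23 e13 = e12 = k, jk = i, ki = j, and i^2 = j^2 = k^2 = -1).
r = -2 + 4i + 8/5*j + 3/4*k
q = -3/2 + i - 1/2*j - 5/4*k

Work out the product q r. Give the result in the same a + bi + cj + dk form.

In blades: q = -3/2 - 5/4*e12 - 1/2*e13 + e23, r = -2 + 3/4*e12 + 8/5*e13 + 4*e23.
Distribute q over r term by term (generator squares from the signature, products reordered to ascending indices): (-3/2)*r = 3 - 9/8*e12 - 12/5*e13 - 6*e23; (-5/4*e12)*r = 15/16 + 5/2*e12 - 5*e13 + 2*e23; (-1/2*e13)*r = 4/5 + 2*e12 + e13 - 3/8*e23; (e23)*r = -4 + 8/5*e12 - 3/4*e13 - 2*e23.
Sum: 59/80 + 199/40*e12 - 143/20*e13 - 51/8*e23; translating back through the correspondence:
Answer: 59/80 - 51/8*i - 143/20*j + 199/40*k


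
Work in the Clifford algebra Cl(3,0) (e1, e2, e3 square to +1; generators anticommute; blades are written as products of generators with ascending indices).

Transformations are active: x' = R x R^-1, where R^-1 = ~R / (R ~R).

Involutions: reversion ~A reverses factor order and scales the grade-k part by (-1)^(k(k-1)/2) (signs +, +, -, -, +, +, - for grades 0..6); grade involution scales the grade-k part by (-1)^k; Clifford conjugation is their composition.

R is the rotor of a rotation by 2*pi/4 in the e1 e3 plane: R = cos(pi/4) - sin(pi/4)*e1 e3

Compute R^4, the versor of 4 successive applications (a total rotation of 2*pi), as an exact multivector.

Rotor phase runs at HALF the rotation angle; powers of one rotor simply add phase, so after 4 steps in e1 e3 the phase is 4*pi/4 = pi and R^4 = cos(pi) - sin(pi)*e1 e3.
cos(pi) = -1 and sin(pi) = 0, so R^4 = -1. The total rotation 2*pi is 1 full turn, so every vector returns to itself, yet the rotor is -1, on the OTHER sheet of the double cover (an odd number of 2*pi turns).
Answer: -1


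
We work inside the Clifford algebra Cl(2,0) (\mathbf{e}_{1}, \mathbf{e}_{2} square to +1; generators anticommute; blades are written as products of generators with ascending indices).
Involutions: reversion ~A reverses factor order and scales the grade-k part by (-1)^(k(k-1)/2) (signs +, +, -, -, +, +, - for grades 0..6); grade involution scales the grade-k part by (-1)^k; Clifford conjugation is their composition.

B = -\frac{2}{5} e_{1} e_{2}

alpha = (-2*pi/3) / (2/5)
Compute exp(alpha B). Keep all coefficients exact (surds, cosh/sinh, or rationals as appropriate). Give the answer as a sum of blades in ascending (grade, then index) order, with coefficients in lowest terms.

B^2 = (-\frac{2}{5})^2*(e_{1} e_{2})^2 = \frac{4}{25}*(-1) = -\frac{4}{25} (a basis 2-blade squares to minus the product of its generators' squares).
B^2 = -\frac{4}{25} — the series telescopes trigonometrically here: l = \frac{2}{5}, alpha*l = - \frac{2 \pi}{3}, so exp(alpha B) = cos(- \frac{2 \pi}{3}) + (sin(- \frac{2 \pi}{3})/(\frac{2}{5}))*B = - \frac{1}{2} + (- \frac{5 \sqrt{3}}{4})*B.
Answer: - \frac{1}{2} + \frac{\sqrt{3}}{2} e_{1} e_{2}


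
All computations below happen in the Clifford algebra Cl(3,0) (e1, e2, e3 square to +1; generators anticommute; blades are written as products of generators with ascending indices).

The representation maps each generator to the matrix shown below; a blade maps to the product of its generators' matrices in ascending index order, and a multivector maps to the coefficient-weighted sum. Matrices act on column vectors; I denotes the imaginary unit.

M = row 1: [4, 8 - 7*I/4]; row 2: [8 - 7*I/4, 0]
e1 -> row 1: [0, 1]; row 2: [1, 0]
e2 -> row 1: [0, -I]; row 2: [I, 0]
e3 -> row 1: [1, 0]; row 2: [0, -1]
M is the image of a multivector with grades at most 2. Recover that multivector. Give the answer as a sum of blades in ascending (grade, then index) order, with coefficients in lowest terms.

Method: 1, rho(e1), rho(e2), rho(e3) form a trace-orthogonal basis of the 2x2 complex matrices (tr(X Y) = 2 if X = Y, else 0), so M = m0*1 + m1*rho(e1) + m2*rho(e2) + m3*rho(e3) with m0 = tr(M)/2 = 2, m1 = tr(M rho(e1))/2 = 8 - 7*I/4, m2 = tr(M rho(e2))/2 = 0, m3 = tr(M rho(e3))/2 = 2.
Multiplying table entries, the bivector images are rho(e1 e2) = I*rho(e3), rho(e1 e3) = -I*rho(e2), rho(e2 e3) = I*rho(e1); with real blade coefficients the real parts of m0..m3 are the coefficients of 1, e1, e2, e3 and the imaginary parts give the bivectors (e2 e3: Im m1, e1 e3: -Im m2, e1 e2: Im m3).
Answer: 2 + 8*e1 + 2*e3 - 7/4*e2 e3


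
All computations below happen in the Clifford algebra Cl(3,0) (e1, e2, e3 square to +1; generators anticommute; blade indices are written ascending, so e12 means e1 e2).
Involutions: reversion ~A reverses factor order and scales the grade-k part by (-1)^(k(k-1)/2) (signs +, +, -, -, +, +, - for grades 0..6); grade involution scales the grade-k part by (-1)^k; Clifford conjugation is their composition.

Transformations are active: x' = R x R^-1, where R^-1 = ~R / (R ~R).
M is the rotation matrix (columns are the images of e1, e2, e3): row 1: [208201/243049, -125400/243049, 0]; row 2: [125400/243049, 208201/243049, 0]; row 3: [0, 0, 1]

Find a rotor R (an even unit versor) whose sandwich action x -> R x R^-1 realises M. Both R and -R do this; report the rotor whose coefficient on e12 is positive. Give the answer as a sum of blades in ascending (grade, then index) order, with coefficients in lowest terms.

Method: write R = a + b12*e12 + b13*e13 + b23*e23 with a^2 + b12^2 + b13^2 + b23^2 = 1 (so R^-1 = ~R). Expanding the columns R e_j ~R gives tr M = 4a^2 - 1 and, from the antisymmetric part, M21 - M12 = -4a*b12, M13 - M31 = 4a*b13, M32 - M23 = -4a*b23.
Here tr M = 659451/243049, so a^2 = (1 + tr M)/4 = 225625/243049 and a = ±475/493. Taking a = 475/493: M21 - M12 = 250800/243049, M13 - M31 = 0, M32 - M23 = 0, giving b12 = -132/493, b13 = 0, b23 = 0, i.e. R = 475/493 - 132/493*e12.
Its e12 coefficient is negative, so report the other preimage -R.
Answer: -475/493 + 132/493*e12. Why the constraint matters: R and -R act identically through the sandwich — M has trace 659451/243049 either way — so only the sign condition on e12 picks one of the two preimages.


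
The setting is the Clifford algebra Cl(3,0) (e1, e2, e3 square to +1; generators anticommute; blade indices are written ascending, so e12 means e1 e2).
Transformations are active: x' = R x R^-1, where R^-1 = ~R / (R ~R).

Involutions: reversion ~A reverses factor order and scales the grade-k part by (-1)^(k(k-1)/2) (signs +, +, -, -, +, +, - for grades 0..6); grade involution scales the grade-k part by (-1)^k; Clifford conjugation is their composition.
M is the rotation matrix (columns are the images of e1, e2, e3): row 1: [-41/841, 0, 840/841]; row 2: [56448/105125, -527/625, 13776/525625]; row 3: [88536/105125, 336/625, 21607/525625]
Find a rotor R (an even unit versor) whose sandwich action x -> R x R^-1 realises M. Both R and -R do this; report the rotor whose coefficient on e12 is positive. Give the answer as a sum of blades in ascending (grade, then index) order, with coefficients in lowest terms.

Method: write R = a + b12*e12 + b13*e13 + b23*e23 with a^2 + b12^2 + b13^2 + b23^2 = 1 (so R^-1 = ~R). Expanding the columns R e_j ~R gives tr M = 4a^2 - 1 and, from the antisymmetric part, M21 - M12 = -4a*b12, M13 - M31 = 4a*b13, M32 - M23 = -4a*b23.
Here tr M = -17889/21025, so a^2 = (1 + tr M)/4 = 784/21025 and a = ±28/145. Taking a = 28/145: M21 - M12 = 56448/105125, M13 - M31 = 16464/105125, M32 - M23 = 10752/21025, giving b12 = -504/725, b13 = 147/725, b23 = -96/145, i.e. R = 28/145 - 504/725*e12 + 147/725*e13 - 96/145*e23.
Its e12 coefficient is negative, so report the other preimage -R.
Answer: -28/145 + 504/725*e12 - 147/725*e13 + 96/145*e23. Sheet selection: the two-to-one cover makes ±R indistinguishable at the matrix level (trace -17889/21025), so uniqueness comes from the required sign on e12.


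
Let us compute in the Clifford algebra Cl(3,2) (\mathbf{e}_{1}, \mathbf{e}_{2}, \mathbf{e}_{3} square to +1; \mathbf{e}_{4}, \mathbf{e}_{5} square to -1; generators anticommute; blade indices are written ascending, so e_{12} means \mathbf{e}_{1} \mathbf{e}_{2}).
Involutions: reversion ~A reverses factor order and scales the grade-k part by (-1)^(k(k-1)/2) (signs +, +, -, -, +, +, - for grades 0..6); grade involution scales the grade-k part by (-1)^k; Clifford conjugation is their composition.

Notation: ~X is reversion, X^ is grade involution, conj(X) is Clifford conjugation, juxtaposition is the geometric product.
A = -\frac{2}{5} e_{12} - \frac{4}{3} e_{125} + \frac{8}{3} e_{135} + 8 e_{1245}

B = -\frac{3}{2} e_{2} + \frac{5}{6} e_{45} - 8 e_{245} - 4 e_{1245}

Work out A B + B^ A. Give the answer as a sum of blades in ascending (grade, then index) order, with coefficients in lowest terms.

first term: -32 + \frac{323}{5} e_{1} - \frac{16}{3} e_{4} - \frac{20}{3} e_{12} - \frac{32}{3} e_{14} - 2 e_{15} - \frac{8}{5} e_{45} - \frac{10}{9} e_{124} + \frac{20}{9} e_{134} - \frac{44}{5} e_{145} - \frac{32}{3} e_{234} - \frac{64}{3} e_{1234} - 4 e_{1235} - \frac{1}{3} e_{1245}
second term: -32 + \frac{323}{5} e_{1} + \frac{16}{3} e_{4} - \frac{20}{3} e_{12} - \frac{32}{3} e_{14} + 2 e_{15} - \frac{8}{5} e_{45} + \frac{10}{9} e_{124} - \frac{20}{9} e_{134} - \frac{44}{5} e_{145} - \frac{32}{3} e_{234} + \frac{64}{3} e_{1234} - 4 e_{1235} - \frac{1}{3} e_{1245}
Answer: -64 + \frac{646}{5} e_{1} - \frac{40}{3} e_{12} - \frac{64}{3} e_{14} - \frac{16}{5} e_{45} - \frac{88}{5} e_{145} - \frac{64}{3} e_{234} - 8 e_{1235} - \frac{2}{3} e_{1245}
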